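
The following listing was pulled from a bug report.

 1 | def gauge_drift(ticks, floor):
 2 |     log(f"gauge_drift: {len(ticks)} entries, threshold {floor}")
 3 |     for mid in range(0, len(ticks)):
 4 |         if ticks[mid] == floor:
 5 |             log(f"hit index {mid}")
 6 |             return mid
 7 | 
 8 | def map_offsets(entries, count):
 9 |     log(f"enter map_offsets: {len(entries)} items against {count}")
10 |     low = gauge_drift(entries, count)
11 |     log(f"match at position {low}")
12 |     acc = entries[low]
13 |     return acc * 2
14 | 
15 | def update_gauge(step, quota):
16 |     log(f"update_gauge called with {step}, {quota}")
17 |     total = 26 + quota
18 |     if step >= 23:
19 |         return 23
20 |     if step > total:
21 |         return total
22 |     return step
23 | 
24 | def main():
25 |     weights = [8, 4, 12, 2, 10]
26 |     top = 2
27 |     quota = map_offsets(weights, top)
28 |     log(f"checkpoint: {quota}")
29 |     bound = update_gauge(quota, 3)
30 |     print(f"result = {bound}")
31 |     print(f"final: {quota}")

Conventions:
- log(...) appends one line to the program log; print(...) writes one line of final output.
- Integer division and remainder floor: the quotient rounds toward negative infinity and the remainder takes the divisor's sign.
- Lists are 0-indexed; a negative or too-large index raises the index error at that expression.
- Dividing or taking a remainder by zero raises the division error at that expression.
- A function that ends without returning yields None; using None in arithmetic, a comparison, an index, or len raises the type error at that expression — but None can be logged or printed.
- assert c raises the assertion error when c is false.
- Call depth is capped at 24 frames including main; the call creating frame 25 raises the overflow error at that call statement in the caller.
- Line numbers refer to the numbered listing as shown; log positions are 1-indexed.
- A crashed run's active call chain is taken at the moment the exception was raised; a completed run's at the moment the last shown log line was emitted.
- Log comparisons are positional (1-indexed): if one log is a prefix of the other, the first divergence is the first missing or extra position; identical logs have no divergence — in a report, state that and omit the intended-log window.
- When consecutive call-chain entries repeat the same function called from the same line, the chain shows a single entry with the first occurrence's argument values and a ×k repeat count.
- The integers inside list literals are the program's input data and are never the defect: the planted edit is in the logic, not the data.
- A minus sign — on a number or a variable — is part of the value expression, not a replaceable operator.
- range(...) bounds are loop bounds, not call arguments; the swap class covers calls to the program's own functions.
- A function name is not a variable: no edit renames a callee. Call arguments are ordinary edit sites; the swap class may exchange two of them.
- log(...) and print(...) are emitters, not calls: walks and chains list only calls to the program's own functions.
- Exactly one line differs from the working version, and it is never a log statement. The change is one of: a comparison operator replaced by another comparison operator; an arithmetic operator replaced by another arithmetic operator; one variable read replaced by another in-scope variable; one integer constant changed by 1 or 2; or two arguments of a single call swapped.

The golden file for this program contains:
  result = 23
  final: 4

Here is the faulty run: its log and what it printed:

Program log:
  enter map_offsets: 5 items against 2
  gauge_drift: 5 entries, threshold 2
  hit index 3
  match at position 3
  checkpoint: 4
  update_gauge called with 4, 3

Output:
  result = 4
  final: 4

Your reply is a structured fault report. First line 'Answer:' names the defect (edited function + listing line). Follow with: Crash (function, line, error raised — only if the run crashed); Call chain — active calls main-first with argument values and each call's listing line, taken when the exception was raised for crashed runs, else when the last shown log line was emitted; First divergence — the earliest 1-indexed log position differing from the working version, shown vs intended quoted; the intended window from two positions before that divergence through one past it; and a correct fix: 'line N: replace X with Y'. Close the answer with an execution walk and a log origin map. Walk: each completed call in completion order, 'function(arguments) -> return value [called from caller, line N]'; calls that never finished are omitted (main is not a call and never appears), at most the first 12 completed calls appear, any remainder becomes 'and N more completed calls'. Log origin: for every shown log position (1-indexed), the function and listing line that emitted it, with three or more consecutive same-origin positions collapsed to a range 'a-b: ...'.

Answer: the defect is in update_gauge at line 18.
Key fact: Log streams are identical — the defect surfaces only in the printed output.
Call chain: main -> update_gauge(4, 3) (called at line 29).
First divergence: none; the two logs match at every position.
Execution walk:
  gauge_drift([8, 4, 12, 2, 10], 2) -> 3  [called from map_offsets, line 10]
  map_offsets([8, 4, 12, 2, 10], 2) -> 4  [called from main, line 27]
  update_gauge(4, 3) -> 4  [called from main, line 29]
Log line origins:
  1: emitted by map_offsets (line 9)
  2: emitted by gauge_drift (line 2)
  3: emitted by gauge_drift (line 5)
  4: emitted by map_offsets (line 11)
  5: emitted by main (line 28)
  6: emitted by update_gauge (line 16)
A correct fix: line 18: replace `>=` with `<`.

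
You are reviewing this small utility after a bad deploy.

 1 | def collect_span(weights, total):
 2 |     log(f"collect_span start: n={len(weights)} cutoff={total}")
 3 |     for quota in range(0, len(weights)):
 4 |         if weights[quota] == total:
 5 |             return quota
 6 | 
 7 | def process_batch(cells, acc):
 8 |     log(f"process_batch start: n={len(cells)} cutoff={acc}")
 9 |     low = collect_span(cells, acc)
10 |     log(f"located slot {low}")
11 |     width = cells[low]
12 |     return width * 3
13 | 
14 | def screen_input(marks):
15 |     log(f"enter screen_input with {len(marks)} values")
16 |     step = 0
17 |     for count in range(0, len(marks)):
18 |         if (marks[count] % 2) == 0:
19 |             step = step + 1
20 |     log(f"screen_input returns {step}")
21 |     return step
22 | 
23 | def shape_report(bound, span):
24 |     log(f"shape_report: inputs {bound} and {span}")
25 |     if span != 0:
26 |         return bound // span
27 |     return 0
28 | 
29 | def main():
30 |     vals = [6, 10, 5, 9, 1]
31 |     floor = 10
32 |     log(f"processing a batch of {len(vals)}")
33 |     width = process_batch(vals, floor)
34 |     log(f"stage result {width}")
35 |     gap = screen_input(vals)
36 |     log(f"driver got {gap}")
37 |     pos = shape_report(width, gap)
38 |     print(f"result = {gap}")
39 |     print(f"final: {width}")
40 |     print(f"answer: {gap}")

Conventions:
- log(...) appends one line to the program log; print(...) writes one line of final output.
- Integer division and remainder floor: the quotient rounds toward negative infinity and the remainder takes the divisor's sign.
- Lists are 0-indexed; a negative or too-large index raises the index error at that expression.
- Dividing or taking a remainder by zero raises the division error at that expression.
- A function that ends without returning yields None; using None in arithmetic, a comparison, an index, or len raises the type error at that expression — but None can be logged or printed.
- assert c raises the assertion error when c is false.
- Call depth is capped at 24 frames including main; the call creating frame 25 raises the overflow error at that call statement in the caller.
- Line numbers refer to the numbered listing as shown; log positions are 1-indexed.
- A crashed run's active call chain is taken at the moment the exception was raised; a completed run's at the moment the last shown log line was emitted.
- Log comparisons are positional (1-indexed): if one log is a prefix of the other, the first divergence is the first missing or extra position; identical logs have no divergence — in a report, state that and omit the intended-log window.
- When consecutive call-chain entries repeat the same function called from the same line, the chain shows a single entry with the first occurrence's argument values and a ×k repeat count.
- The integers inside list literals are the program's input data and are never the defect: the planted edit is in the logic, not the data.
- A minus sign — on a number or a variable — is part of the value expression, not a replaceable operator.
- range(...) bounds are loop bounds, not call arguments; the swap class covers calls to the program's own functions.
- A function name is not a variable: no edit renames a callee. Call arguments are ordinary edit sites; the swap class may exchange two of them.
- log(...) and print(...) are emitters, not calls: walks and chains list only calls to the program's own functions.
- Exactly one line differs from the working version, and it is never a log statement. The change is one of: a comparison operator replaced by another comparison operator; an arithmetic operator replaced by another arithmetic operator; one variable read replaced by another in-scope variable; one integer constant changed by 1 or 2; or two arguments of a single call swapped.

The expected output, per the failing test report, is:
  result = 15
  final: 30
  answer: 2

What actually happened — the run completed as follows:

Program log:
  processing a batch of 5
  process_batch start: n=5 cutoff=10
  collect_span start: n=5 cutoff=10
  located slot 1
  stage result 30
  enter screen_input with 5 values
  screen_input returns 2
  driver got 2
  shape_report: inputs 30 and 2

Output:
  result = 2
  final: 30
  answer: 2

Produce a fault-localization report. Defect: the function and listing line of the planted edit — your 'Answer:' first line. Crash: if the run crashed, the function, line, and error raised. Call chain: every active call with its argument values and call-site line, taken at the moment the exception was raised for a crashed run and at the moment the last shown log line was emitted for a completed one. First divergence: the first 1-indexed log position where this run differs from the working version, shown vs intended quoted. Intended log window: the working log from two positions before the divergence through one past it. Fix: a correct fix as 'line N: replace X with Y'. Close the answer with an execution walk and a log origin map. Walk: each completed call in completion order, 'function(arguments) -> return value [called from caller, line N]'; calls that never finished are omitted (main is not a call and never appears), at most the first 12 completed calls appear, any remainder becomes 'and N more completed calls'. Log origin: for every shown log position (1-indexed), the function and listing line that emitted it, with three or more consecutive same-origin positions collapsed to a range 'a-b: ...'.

Answer: the defect is in main at line 38.
Key observation: The logs agree in full; only the final output differs.
Call chain: main -> shape_report(30, 2) (called at line 37).
First divergence: there is none — every log position agrees.
Execution walk:
  collect_span([6, 10, 5, 9, 1], 10) -> 1  [called from process_batch, line 9]
  process_batch([6, 10, 5, 9, 1], 10) -> 30  [called from main, line 33]
  screen_input([6, 10, 5, 9, 1]) -> 2  [called from main, line 35]
  shape_report(30, 2) -> 15  [called from main, line 37]
Log origins:
  1: emitted by main (line 32)
  2: emitted by process_batch (line 8)
  3: emitted by collect_span (line 2)
  4: emitted by process_batch (line 10)
  5: emitted by main (line 34)
  6: emitted by screen_input (line 15)
  7: emitted by screen_input (line 20)
  8: emitted by main (line 36)
  9: emitted by shape_report (line 24)
A correct fix: line 38: replace `gap` with `pos`.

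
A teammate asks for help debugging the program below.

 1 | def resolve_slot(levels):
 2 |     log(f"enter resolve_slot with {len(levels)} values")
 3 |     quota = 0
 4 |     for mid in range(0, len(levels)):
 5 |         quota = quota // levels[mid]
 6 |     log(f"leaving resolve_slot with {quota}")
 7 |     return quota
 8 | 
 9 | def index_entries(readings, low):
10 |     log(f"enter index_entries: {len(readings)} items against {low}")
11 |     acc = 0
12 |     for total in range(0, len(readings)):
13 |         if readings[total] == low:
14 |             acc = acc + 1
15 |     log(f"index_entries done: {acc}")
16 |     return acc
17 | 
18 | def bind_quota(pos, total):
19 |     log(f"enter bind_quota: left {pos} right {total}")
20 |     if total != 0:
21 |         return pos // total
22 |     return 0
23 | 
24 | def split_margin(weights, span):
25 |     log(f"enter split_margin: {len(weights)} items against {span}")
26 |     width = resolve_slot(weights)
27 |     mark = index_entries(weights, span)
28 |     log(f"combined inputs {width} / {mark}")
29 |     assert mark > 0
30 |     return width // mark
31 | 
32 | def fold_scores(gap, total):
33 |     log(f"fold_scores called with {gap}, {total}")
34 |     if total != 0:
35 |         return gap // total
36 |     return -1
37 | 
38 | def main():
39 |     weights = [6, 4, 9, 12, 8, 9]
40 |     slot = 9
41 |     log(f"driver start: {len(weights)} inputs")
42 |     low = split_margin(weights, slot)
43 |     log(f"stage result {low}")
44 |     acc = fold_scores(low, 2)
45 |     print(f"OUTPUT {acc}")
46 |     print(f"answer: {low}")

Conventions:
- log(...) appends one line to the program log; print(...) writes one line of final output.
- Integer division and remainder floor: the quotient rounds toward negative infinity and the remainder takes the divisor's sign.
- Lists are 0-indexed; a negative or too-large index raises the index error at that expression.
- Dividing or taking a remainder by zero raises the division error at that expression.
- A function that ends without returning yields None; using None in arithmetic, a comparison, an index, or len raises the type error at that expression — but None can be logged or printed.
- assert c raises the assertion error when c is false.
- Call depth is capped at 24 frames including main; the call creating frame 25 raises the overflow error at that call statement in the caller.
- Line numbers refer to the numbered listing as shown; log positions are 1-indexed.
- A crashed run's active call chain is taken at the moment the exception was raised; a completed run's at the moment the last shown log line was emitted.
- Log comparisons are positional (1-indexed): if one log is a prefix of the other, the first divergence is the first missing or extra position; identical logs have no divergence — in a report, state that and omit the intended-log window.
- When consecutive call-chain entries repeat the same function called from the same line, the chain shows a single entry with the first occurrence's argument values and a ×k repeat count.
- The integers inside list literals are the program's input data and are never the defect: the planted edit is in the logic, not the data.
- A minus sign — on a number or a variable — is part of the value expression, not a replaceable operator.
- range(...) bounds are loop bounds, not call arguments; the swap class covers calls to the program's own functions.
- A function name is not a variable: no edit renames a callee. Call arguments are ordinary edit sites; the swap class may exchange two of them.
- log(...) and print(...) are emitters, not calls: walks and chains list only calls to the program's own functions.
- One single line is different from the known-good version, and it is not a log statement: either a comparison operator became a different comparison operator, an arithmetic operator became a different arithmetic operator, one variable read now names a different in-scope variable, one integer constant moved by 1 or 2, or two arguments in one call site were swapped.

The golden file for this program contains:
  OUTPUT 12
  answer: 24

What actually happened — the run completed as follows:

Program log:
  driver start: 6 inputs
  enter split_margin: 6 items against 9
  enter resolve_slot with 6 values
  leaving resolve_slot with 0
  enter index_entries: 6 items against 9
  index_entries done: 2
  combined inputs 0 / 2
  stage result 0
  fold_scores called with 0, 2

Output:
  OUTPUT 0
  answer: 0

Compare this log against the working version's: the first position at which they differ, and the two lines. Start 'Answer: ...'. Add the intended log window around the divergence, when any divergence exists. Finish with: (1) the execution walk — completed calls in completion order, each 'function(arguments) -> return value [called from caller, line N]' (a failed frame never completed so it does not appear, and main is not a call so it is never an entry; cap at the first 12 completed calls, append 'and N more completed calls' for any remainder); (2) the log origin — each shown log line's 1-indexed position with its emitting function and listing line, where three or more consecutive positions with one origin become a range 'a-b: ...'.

Answer: position 4 — shown 'leaving resolve_slot with 0', intended 'leaving resolve_slot with 48'.
Intended log window:
  2: enter split_margin: 6 items against 9
  3: enter resolve_slot with 6 values
  4: leaving resolve_slot with 48
  5: enter index_entries: 6 items against 9
Execution walk:
  resolve_slot([6, 4, 9, 12, 8, 9]) -> 0  [called from split_margin, line 26]
  index_entries([6, 4, 9, 12, 8, 9], 9) -> 2  [called from split_margin, line 27]
  split_margin([6, 4, 9, 12, 8, 9], 9) -> 0  [called from main, line 42]
  fold_scores(0, 2) -> 0  [called from main, line 44]
Origin of each log line:
  1 — main, line 41
  2 — split_margin, line 25
  3 — resolve_slot, line 2
  4 — resolve_slot, line 6
  5 — index_entries, line 10
  6 — index_entries, line 15
  7 — split_margin, line 28
  8 — main, line 43
  9 — fold_scores, line 33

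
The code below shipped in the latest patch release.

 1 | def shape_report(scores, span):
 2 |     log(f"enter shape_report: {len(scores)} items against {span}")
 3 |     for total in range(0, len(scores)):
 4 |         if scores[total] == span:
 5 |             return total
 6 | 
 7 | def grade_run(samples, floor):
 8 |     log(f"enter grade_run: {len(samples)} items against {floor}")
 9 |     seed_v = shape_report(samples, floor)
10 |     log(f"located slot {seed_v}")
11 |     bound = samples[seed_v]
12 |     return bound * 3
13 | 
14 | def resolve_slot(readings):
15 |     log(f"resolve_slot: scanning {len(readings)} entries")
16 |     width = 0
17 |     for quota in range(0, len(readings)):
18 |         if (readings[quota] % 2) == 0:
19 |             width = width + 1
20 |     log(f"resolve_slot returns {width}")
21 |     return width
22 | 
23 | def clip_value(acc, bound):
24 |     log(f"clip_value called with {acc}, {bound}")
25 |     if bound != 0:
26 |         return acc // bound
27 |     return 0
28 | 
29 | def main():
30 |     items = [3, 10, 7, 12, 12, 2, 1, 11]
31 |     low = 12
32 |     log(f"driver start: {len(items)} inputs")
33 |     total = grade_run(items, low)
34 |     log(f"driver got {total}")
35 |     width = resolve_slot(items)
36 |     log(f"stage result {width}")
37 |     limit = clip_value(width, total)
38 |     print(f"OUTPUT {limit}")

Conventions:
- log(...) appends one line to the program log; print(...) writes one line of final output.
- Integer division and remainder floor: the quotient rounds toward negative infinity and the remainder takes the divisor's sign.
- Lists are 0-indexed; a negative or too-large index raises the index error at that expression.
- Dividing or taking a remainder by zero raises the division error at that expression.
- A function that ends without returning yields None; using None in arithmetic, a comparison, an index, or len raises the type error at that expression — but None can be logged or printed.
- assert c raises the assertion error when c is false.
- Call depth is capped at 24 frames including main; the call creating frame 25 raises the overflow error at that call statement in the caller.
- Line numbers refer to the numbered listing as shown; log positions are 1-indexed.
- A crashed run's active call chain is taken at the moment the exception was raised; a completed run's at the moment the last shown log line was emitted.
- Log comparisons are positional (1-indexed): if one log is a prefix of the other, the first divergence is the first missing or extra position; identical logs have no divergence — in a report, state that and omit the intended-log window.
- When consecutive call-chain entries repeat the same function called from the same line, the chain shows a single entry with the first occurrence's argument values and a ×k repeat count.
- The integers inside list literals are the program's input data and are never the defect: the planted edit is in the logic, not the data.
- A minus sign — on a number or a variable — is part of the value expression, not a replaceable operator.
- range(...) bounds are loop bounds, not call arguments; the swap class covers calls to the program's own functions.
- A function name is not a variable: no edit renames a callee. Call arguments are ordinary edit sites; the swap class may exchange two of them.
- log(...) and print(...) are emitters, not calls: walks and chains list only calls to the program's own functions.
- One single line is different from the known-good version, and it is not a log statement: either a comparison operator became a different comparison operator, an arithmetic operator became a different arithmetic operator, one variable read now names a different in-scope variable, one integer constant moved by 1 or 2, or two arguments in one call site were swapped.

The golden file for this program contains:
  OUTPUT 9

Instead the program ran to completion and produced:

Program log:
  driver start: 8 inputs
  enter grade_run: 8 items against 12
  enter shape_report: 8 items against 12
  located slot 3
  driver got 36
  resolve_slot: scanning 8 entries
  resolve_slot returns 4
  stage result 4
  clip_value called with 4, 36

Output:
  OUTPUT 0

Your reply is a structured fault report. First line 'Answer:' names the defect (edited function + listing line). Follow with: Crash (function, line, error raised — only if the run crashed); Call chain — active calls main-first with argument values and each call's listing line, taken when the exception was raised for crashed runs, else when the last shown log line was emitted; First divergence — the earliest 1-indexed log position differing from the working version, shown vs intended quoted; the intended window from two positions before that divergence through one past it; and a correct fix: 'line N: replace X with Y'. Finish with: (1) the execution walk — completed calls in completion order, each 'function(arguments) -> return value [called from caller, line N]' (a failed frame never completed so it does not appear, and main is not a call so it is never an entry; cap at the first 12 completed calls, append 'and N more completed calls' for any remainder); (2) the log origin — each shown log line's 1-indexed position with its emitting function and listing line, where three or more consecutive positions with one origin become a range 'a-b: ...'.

Answer: the defect is in main at line 37.
Key observation: Position 9 is the first bad log line: 'clip_value called with 4, 36' should read 'clip_value called with 36, 4'.
Call chain: main -> clip_value(4, 36) (called at line 37).
First divergence: position 9 — shown 'clip_value called with 4, 36', intended 'clip_value called with 36, 4'.
Intended log window:
  7: resolve_slot returns 4
  8: stage result 4
  9: clip_value called with 36, 4
Execution walk:
  shape_report([3, 10, 7, 12, 12, 2, 1, 11], 12) -> 3  [called from grade_run, line 9]
  grade_run([3, 10, 7, 12, 12, 2, 1, 11], 12) -> 36  [called from main, line 33]
  resolve_slot([3, 10, 7, 12, 12, 2, 1, 11]) -> 4  [called from main, line 35]
  clip_value(4, 36) -> 0  [called from main, line 37]
Origin of each log line:
  1: emitted by main (line 32)
  2: emitted by grade_run (line 8)
  3: emitted by shape_report (line 2)
  4: emitted by grade_run (line 10)
  5: emitted by main (line 34)
  6: emitted by resolve_slot (line 15)
  7: emitted by resolve_slot (line 20)
  8: emitted by main (line 36)
  9: emitted by clip_value (line 24)
A correct fix: line 37: replace `clip_value(width, total)` with `clip_value(total, width)`.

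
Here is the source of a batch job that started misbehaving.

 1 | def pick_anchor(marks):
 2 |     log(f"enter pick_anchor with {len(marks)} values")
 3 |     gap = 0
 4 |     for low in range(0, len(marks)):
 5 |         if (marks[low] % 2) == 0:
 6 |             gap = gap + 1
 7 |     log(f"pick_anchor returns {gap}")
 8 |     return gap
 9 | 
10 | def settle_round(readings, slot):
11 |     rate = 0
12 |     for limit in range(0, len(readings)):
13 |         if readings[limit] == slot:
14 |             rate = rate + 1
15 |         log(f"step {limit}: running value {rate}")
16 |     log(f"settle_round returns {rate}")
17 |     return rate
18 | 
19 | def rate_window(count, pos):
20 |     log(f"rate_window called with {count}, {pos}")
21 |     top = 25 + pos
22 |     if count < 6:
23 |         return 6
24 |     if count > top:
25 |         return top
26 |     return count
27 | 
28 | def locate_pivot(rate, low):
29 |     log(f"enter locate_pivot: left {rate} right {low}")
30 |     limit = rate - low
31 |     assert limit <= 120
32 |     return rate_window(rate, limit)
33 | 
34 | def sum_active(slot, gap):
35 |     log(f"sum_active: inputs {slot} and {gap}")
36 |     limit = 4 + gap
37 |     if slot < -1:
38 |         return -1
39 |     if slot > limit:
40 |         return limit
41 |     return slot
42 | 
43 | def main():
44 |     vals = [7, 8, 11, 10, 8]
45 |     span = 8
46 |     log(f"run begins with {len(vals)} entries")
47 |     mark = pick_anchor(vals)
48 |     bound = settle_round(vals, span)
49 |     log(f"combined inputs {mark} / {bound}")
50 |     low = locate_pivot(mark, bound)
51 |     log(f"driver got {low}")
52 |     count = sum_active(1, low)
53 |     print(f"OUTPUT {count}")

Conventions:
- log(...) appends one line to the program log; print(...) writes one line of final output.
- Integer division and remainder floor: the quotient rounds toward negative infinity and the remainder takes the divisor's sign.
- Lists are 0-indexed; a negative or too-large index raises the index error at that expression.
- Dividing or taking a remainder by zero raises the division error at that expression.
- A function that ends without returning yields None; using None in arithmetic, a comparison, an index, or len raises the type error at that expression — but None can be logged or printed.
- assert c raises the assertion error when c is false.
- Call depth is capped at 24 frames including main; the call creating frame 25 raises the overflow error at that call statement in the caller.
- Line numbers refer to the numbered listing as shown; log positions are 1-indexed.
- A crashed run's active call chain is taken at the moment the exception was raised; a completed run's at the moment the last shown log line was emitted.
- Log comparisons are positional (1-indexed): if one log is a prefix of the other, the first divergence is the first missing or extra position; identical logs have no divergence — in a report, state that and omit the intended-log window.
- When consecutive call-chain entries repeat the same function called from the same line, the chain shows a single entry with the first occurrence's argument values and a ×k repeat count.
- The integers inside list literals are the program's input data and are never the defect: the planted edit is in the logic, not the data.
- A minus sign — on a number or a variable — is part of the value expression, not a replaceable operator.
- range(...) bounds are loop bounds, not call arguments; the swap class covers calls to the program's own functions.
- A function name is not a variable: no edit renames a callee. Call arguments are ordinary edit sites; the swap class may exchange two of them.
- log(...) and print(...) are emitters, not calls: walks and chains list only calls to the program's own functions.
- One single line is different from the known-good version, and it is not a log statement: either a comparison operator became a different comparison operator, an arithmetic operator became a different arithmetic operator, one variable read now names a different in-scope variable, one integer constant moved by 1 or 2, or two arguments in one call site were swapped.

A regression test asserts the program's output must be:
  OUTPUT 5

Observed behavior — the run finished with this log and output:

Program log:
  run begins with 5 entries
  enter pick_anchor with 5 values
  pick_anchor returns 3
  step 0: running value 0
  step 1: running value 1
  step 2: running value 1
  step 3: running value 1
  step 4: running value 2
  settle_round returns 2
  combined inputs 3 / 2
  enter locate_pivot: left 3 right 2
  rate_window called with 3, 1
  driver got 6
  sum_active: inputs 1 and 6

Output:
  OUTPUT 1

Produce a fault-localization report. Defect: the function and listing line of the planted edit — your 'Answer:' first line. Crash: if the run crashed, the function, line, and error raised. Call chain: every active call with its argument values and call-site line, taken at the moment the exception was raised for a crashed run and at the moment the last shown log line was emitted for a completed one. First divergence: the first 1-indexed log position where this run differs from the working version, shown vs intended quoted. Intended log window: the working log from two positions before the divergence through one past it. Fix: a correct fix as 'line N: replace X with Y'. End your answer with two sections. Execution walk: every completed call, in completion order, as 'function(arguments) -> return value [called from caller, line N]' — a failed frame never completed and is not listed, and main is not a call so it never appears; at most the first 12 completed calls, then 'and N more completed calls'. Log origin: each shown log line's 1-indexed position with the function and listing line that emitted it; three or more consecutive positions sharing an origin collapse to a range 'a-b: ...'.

Answer: the defect is in main at line 52.
Key observation: The log first diverges at position 14: the faulty run prints 'sum_active: inputs 1 and 6' where the working version prints 'sum_active: inputs 6 and 1'.
Call chain: main -> sum_active(1, 6) (called at line 52).
First divergence: position 14 — shown 'sum_active: inputs 1 and 6', intended 'sum_active: inputs 6 and 1'.
Intended log window:
  12: rate_window called with 3, 1
  13: driver got 6
  14: sum_active: inputs 6 and 1
Execution walk:
  pick_anchor([7, 8, 11, 10, 8]) -> 3  [called from main, line 47]
  settle_round([7, 8, 11, 10, 8], 8) -> 2  [called from main, line 48]
  rate_window(3, 1) -> 6  [called from locate_pivot, line 32]
  locate_pivot(3, 2) -> 6  [called from main, line 50]
  sum_active(1, 6) -> 1  [called from main, line 52]
Log origin:
  1: emitted by main (line 46)
  2: emitted by pick_anchor (line 2)
  3: emitted by pick_anchor (line 7)
  4-8: emitted by settle_round (line 15)
  9: emitted by settle_round (line 16)
  10: emitted by main (line 49)
  11: emitted by locate_pivot (line 29)
  12: emitted by rate_window (line 20)
  13: emitted by main (line 51)
  14: emitted by sum_active (line 35)
A correct fix: line 52: replace `sum_active(1, low)` with `sum_active(low, 1)`.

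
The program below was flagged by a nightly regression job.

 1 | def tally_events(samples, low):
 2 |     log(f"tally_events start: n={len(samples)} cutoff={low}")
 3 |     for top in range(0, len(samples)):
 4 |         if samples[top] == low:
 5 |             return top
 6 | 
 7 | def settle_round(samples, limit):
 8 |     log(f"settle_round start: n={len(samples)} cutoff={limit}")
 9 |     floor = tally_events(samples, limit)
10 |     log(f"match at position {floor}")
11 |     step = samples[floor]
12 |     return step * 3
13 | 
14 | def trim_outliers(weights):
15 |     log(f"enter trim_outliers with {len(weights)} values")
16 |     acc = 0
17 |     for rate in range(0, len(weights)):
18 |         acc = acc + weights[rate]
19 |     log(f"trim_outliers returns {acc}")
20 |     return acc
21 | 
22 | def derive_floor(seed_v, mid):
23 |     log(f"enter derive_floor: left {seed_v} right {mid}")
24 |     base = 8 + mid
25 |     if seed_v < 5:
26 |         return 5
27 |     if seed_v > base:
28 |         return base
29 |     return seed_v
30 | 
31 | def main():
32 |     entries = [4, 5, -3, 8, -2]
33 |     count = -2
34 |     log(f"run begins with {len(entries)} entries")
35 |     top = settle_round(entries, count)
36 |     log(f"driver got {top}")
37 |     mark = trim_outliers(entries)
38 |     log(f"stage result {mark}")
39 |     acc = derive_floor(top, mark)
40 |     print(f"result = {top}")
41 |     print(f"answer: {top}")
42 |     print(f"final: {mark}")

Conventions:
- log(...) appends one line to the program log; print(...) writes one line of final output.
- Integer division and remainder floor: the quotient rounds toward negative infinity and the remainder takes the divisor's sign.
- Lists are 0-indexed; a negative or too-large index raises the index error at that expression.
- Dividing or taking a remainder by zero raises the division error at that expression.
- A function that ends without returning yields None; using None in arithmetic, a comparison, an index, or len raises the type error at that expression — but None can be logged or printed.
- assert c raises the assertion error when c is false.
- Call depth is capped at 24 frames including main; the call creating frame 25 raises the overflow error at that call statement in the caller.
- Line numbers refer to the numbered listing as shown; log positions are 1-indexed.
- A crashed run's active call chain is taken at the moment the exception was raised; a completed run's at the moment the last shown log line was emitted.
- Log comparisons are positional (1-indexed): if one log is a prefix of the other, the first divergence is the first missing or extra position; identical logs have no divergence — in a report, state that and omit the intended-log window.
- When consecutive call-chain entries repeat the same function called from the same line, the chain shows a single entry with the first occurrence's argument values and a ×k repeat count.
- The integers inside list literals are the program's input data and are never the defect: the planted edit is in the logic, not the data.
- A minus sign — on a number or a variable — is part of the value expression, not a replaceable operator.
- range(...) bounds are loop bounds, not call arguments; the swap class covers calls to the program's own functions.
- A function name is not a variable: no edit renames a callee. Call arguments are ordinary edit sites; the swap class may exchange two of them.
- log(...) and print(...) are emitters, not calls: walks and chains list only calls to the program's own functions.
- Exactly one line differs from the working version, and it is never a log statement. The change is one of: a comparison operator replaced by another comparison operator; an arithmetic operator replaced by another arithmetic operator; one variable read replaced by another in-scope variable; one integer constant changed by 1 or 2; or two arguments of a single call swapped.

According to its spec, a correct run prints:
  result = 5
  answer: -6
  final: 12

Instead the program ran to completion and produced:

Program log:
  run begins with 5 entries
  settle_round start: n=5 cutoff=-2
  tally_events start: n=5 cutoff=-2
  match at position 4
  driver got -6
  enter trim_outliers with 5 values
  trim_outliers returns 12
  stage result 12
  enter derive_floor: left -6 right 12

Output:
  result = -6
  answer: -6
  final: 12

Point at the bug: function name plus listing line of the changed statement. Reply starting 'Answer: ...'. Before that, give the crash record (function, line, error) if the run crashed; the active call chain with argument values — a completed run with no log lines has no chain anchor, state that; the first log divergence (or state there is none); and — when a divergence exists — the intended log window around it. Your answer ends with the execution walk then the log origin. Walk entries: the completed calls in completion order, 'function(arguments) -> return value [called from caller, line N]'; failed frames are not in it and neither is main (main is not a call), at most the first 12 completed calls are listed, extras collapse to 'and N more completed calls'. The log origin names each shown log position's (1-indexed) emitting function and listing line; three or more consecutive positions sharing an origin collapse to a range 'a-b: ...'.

Answer: the defect is in main at line 40.
Key observation: Nothing in the log betrays the bug — only the output does.
Call chain: main -> derive_floor(-6, 12) (called at line 39).
First divergence: none; the two logs match at every position.
Execution walk:
  tally_events([4, 5, -3, 8, -2], -2) -> 4  [called from settle_round, line 9]
  settle_round([4, 5, -3, 8, -2], -2) -> -6  [called from main, line 35]
  trim_outliers([4, 5, -3, 8, -2]) -> 12  [called from main, line 37]
  derive_floor(-6, 12) -> 5  [called from main, line 39]
Origin of each log line:
  1: logged in main at line 34
  2: logged in settle_round at line 8
  3: logged in tally_events at line 2
  4: logged in settle_round at line 10
  5: logged in main at line 36
  6: logged in trim_outliers at line 15
  7: logged in trim_outliers at line 19
  8: logged in main at line 38
  9: logged in derive_floor at line 23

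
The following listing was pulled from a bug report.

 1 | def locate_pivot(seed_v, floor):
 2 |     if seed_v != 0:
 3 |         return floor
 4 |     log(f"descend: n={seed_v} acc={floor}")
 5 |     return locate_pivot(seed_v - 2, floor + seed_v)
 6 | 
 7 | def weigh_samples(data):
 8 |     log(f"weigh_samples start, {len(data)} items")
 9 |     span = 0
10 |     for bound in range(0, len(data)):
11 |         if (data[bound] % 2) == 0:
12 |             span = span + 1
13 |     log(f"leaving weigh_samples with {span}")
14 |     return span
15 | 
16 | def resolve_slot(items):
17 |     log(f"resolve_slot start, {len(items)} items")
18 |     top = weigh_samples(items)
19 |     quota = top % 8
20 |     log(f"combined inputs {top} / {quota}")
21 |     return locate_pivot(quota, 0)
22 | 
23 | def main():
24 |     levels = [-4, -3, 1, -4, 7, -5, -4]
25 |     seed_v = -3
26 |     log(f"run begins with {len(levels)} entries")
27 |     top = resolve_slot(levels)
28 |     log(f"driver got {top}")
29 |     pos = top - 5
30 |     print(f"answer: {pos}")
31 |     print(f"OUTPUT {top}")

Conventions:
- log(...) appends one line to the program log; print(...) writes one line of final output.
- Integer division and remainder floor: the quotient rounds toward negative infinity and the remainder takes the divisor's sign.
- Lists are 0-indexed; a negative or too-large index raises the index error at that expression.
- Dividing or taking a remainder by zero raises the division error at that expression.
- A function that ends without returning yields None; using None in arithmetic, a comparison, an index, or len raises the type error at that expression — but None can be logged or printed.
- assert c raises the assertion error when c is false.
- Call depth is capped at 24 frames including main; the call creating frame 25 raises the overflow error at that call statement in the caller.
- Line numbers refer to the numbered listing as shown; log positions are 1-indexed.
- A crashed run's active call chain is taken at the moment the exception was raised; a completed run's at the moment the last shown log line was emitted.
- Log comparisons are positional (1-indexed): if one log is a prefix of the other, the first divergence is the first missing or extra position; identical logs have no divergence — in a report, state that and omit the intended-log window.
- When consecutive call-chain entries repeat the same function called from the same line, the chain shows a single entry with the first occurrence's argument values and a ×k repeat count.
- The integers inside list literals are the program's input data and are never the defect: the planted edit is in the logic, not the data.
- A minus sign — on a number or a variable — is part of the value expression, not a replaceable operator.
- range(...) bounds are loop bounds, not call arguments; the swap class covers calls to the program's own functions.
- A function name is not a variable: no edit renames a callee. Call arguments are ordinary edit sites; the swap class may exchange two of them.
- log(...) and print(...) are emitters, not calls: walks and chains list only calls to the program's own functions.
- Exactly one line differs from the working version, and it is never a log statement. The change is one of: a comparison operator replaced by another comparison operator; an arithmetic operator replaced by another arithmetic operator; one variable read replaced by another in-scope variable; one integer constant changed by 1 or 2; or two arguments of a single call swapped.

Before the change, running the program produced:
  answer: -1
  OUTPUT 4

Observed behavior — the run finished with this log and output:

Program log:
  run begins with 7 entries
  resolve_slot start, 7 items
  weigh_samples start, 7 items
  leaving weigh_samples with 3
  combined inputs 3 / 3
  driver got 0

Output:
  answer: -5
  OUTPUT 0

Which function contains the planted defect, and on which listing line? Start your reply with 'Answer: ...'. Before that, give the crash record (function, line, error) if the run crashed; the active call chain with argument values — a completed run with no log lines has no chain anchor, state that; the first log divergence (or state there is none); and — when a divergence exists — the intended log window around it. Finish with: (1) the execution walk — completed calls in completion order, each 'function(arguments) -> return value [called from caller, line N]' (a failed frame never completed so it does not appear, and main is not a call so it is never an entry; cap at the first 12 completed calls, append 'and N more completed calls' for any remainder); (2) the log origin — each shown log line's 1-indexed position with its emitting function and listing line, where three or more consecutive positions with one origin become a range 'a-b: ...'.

Answer: the defect is in locate_pivot at line 2.
Key observation: Log line 6 is where behavior first shows: 'driver got 0' appears instead of 'descend: n=3 acc=0'.
Call chain: main.
First divergence: position 6 — shown 'driver got 0', intended 'descend: n=3 acc=0'.
Intended log window:
  4: leaving weigh_samples with 3
  5: combined inputs 3 / 3
  6: descend: n=3 acc=0
  7: descend: n=1 acc=3
Execution walk:
  weigh_samples([-4, -3, 1, -4, 7, -5, -4]) -> 3  [called from resolve_slot, line 18]
  locate_pivot(3, 0) -> 0  [called from resolve_slot, line 21]
  resolve_slot([-4, -3, 1, -4, 7, -5, -4]) -> 0  [called from main, line 27]
Log line origins:
  1: from main, line 26
  2: from resolve_slot, line 17
  3: from weigh_samples, line 8
  4: from weigh_samples, line 13
  5: from resolve_slot, line 20
  6: from main, line 28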